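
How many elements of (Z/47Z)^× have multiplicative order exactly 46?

φ(47) = 47 − 1 = 46 = 2 · 23.
(Z/47Z)^× is cyclic (|G| = 46); a cyclic group of order m has exactly φ(d) elements of each order d | m, and none otherwise.
46 = 2 · 23 divides 46, and φ(46) = 22.

22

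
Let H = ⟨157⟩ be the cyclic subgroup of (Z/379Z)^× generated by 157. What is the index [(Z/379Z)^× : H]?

3

By Lagrange's theorem, ord_379(157) divides φ(379) = 379 − 1 = 378 = 2 · 3^3 · 7.
Divisors of 378: 1, 2, 3, 6, 7, 9, 14, 18, 21, 27, 42, 54, 63, 126, 189, 378.
Compute 157^d (mod 379) for the divisors d until we hit 1:
157^1 ≡ 157
157^2 ≡ 14
157^3 ≡ 303
157^6 ≡ 91
157^7 ≡ 264
157^9 ≡ 285
157^14 ≡ 339
157^18 ≡ 119
157^21 ≡ 52
157^27 ≡ 184
157^42 ≡ 51
157^54 ≡ 125
157^63 ≡ 378
157^126 ≡ 1
The order of 157 is 126, so the subgroup it generates has 126 elements.
Index = |(Z/379Z)^×| / |⟨157⟩| = 378 / 126 = 3.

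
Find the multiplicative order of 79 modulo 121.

The order of 79 must divide φ(121) = φ(11^2) = 11·(11−1) = 110 = 2 · 5 · 11.
Divisors of 110: 1, 2, 5, 10, 11, 22, 55, 110.
Test each divisor d:
79^1 ≡ 79 (mod 121)
79^2 ≡ 70 (mod 121)
79^5 ≡ 21 (mod 121)
79^10 ≡ 78 (mod 121)
79^11 ≡ 112 (mod 121)
79^22 ≡ 81 (mod 121)
79^55 ≡ 120 (mod 121)
79^110 ≡ 1 (mod 121) ✓
The smallest such exponent is 110, so the order of 79 is 110.

110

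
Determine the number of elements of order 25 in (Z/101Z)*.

20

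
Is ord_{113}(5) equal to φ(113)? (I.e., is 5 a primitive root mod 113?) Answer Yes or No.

φ(113) = 113 − 1 = 112 = 2^4 · 7.
It suffices to check that the order of 5 is not a proper divisor of 112: compute 5^(112/q) for q ∈ {2, 7}.
5^56 ≡ 112 (mod 113)  [q = 2: ≢ 1 ✓]
5^16 ≡ 30 (mod 113)  [q = 7: ≢ 1 ✓]
Every test exponent gives a nontrivial residue, hence 5 generates the full group.

Yes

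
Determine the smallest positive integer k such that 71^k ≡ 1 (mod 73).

18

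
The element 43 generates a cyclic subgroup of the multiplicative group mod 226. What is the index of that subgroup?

1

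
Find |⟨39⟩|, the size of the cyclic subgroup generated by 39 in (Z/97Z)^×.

ord(39) | φ(97) = 97 − 1 = 96 = 2^5 · 3.
Divisors of 96: 1, 2, 3, 4, 6, 8, 12, 16, 24, 32, 48, 96.
Test each divisor d:
39^1 ≡ 39 (mod 97)
39^2 ≡ 66 (mod 97)
39^3 ≡ 52 (mod 97)
39^4 ≡ 88 (mod 97)
39^6 ≡ 85 (mod 97)
39^8 ≡ 81 (mod 97)
39^12 ≡ 47 (mod 97)
39^16 ≡ 62 (mod 97)
39^24 ≡ 75 (mod 97)
39^32 ≡ 61 (mod 97)
39^48 ≡ 96 (mod 97)
39^96 ≡ 1 (mod 97) ✓
Therefore the multiplicative order of 39 modulo 97 is 96.

96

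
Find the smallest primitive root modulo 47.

5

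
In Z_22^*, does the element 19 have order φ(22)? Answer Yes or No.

φ(22) = φ(2)·φ(11) = 1·10 = 10 = 2 · 5.
Test 19^(10/q) mod 22 for each prime factor q of 10:
19^5 ≡ 21 (mod 22)  [q = 2: ≢ 1 ✓]
19^2 ≡ 9 (mod 22)  [q = 5: ≢ 1 ✓]
All checks pass, so 19 has order 10 and is a primitive root modulo 22.

Yes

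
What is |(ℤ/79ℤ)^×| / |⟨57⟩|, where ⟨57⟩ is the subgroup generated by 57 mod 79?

ord(57) | φ(79) = 79 − 1 = 78 = 2 · 3 · 13.
Divisors of 78: 1, 2, 3, 6, 13, 26, 39, 78.
Check 57^d mod 79 for each divisor in increasing order:
57^1 ≡ 57 (mod 79)
57^2 ≡ 10 (mod 79)
57^3 ≡ 17 (mod 79)
57^6 ≡ 52 (mod 79)
57^13 ≡ 78 (mod 79)
57^26 ≡ 1 (mod 79) ✓
Thus |⟨57⟩| = ord(57) = 26.
Index = |(Z/79Z)^×| / |⟨57⟩| = 78 / 26 = 3.

3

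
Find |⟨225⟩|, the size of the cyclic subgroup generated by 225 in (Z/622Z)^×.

31

By Lagrange's theorem, ord_622(225) divides φ(622) = φ(2)·φ(311) = 1·310 = 310 = 2 · 5 · 31.
Divisors of 310: 1, 2, 5, 10, 31, 62, 155, 310.
Evaluate successive powers at the divisors of 310:
225^1 ≡ 225
225^2 ≡ 243
225^5 ≡ 105
225^10 ≡ 451
225^31 ≡ 1
So ord_622(225) = 31.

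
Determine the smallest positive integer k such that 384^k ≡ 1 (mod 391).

176

The order of 384 must divide φ(391) = φ(17·23) = (17−1)·(23−1) = 16·22 = 352 = 2^5 · 11.
Divisors of 352: 1, 2, 4, 8, 11, 16, 22, 32, 44, 88, 176, 352.
Test each divisor d:
384^1 ≡ 384 (mod 391)
384^2 ≡ 49 (mod 391)
384^4 ≡ 55 (mod 391)
384^8 ≡ 288 (mod 391)
384^11 ≡ 139 (mod 391)
384^16 ≡ 52 (mod 391)
384^22 ≡ 162 (mod 391)
384^32 ≡ 358 (mod 391)
384^44 ≡ 47 (mod 391)
384^88 ≡ 254 (mod 391)
384^176 ≡ 1 (mod 391) ✓
The smallest such exponent is 176, so the order of 384 is 176.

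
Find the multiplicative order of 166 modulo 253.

22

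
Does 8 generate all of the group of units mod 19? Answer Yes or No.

φ(19) = 19 − 1 = 18 = 2 · 3^2.
It suffices to check that the order of 8 is not a proper divisor of 18: compute 8^(18/q) for q ∈ {2, 3}.
8^9 ≡ 18 (mod 19)  [q = 2: ≢ 1 ✓]
8^6 ≡ 1 (mod 19)  [q = 3: ≡ 1 ✗]
8^6 ≡ 1 shows ord(8) | 6, strictly less than φ(19); not a primitive root.

No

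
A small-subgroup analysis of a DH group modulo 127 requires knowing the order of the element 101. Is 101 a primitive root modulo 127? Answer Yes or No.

φ(127) = 127 − 1 = 126 = 2 · 3^2 · 7.
It suffices to check that the order of 101 is not a proper divisor of 126: compute 101^(126/q) for q ∈ {2, 3, 7}.
101^63 ≡ 126 (mod 127)  [q = 2: ≢ 1 ✓]
101^42 ≡ 107 (mod 127)  [q = 3: ≢ 1 ✓]
101^18 ≡ 8 (mod 127)  [q = 7: ≢ 1 ✓]
All checks pass, so 101 has order 126 and is a primitive root modulo 127.

Yes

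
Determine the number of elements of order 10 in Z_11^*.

φ(11) = 11 − 1 = 10 = 2 · 5.
In a cyclic group of order 10, there are φ(d) elements of order d for each divisor d of 10, and zero for non-divisors.
10 = 2 · 5 divides 10, and φ(10) = 4.

4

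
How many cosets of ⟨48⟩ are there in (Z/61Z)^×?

ord(48) | φ(61) = 61 − 1 = 60 = 2^2 · 3 · 5.
Divisors of 60: 1, 2, 3, 4, 5, 6, 10, 12, 15, 20, 30, 60.
Evaluate successive powers at the divisors of 60:
48^1 ≡ 48 (mod 61)
48^2 ≡ 47 (mod 61)
48^3 ≡ 60 (mod 61)
48^4 ≡ 13 (mod 61)
48^5 ≡ 14 (mod 61)
48^6 ≡ 1 (mod 61) ✓
The order of 48 is 6, so the subgroup it generates has 6 elements.
[(Z/61Z)^× : ⟨48⟩] = 60/6 = 10.

10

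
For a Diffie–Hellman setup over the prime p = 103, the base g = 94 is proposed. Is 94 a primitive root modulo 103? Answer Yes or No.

No

φ(103) = 103 − 1 = 102 = 2 · 3 · 17.
94 is a primitive root mod 103 iff 94^(φ(103)/q) ≢ 1 for every prime q | φ(103), i.e. q ∈ {2, 3, 17}.
94^51 ≡ 102 (mod 103)  [q = 2: ≢ 1 ✓]
94^34 ≡ 1 (mod 103)  [q = 3: ≡ 1 ✗]
94^6 ≡ 64 (mod 103)  [q = 17: ≢ 1 ✓]
Since 94^34 ≡ 1, the order of 94 divides 34 < 102, so 94 is not a primitive root.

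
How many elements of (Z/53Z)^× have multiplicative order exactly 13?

12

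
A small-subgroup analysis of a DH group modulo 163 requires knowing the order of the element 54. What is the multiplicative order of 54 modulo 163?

81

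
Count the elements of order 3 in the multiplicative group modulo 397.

φ(397) = 397 − 1 = 396 = 2^2 · 3^2 · 11.
Since (Z/397Z)^× is cyclic of order 396, the number of elements of order d is φ(d) when d | 396 and 0 otherwise.
3 | 396, and φ(3) = 3 − 1 = 2.

2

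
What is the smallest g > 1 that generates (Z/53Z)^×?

2

φ(53) = 53 − 1 = 52 = 2^2 · 13.
g is a primitive root iff g^(52/q) ≢ 1 (mod 53) for each prime q ∈ {2, 13}.
g = 2: 2^26 ≡ 52; 2^4 ≡ 16 — none is 1, so 2 is a primitive root.
Hence the least primitive root of 53 is 2.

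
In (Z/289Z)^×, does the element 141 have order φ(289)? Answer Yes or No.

φ(289) = φ(17^2) = 17·(17−1) = 272 = 2^4 · 17.
An element g generates (Z/289Z)^× iff g^(272/q) ≢ 1 (mod 289) for each prime q ∈ {2, 17}.
141^136 ≡ 288 (mod 289)  [q = 2: ≢ 1 ✓]
141^16 ≡ 120 (mod 289)  [q = 17: ≢ 1 ✓]
Every test exponent gives a nontrivial residue, hence 141 generates the full group.

Yes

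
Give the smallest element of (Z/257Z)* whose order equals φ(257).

3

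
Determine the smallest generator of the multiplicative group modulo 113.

3

φ(113) = 113 − 1 = 112 = 2^4 · 7.
Test candidates g = 2, 3, … against the prime factors q ∈ {2, 7} of φ(113): g is a generator iff g^(112/q) ≢ 1 for every such q.
g = 2: 2^56 ≡ 1 — hits 1, so not a primitive root.
g = 3: 3^56 ≡ 112; 3^16 ≡ 49 — none is 1, so 3 is a primitive root.
Hence the least primitive root of 113 is 3.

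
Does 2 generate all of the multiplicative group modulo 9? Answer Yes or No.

Yes

φ(9) = φ(3^2) = 3·(3−1) = 6 = 2 · 3.
An element g generates (Z/9Z)^× iff g^(6/q) ≢ 1 (mod 9) for each prime q ∈ {2, 3}.
2^3 ≡ 8 (mod 9)  [q = 2: ≢ 1 ✓]
2^2 ≡ 4 (mod 9)  [q = 3: ≢ 1 ✓]
All checks pass, so 2 has order 6 and is a primitive root modulo 9.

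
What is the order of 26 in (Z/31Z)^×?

6

The order of 26 must divide φ(31) = 31 − 1 = 30 = 2 · 3 · 5.
Divisors of 30: 1, 2, 3, 5, 6, 10, 15, 30.
Test each divisor d:
26^1 ≡ 26 (mod 31)
26^2 ≡ 25 (mod 31)
26^3 ≡ 30 (mod 31)
26^5 ≡ 6 (mod 31)
26^6 ≡ 1 (mod 31) ✓
So ord_31(26) = 6.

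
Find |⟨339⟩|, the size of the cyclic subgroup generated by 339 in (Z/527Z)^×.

ord(339) | φ(527) = φ(17·31) = (17−1)·(31−1) = 16·30 = 480 = 2^5 · 3 · 5.
Divisors of 480: 1, 2, 3, 4, 5, 6, 8, 10, 12, 15, 16, 20, 24, 30, 32, 40, 48, 60, 80, 96, 120, 160, 240, 480.
Check 339^d mod 527 for each divisor in increasing order:
339^1 ≡ 339 (mod 527)
339^2 ≡ 35 (mod 527)
339^3 ≡ 271 (mod 527)
339^4 ≡ 171 (mod 527)
339^5 ≡ 526 (mod 527)
339^6 ≡ 188 (mod 527)
339^8 ≡ 256 (mod 527)
339^10 ≡ 1 (mod 527) ✓
So ord_527(339) = 10.

10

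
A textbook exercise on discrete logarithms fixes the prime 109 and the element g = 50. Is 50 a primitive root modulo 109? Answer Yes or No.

Yes

φ(109) = 109 − 1 = 108 = 2^2 · 3^3.
50 is a primitive root mod 109 iff 50^(φ(109)/q) ≢ 1 for every prime q | φ(109), i.e. q ∈ {2, 3}.
50^54 ≡ 108 (mod 109)  [q = 2: ≢ 1 ✓]
50^36 ≡ 45 (mod 109)  [q = 3: ≢ 1 ✓]
Every test exponent gives a nontrivial residue, hence 50 generates the full group.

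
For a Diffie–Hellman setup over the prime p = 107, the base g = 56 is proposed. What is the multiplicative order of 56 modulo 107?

53

Since 56 ∈ (Z/107Z)^×, its order divides φ(107) = 107 − 1 = 106 = 2 · 53.
Divisors of 106: 1, 2, 53, 106.
Check 56^d mod 107 for each divisor in increasing order:
56^1 ≡ 56 (mod 107)
56^2 ≡ 33 (mod 107)
56^53 ≡ 1 (mod 107) ✓
So ord_107(56) = 53.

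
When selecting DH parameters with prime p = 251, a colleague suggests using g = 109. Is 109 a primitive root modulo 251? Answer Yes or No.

Yes

φ(251) = 251 − 1 = 250 = 2 · 5^3.
An element g generates (Z/251Z)^× iff g^(250/q) ≢ 1 (mod 251) for each prime q ∈ {2, 5}.
109^125 ≡ 250 (mod 251)  [q = 2: ≢ 1 ✓]
109^50 ≡ 20 (mod 251)  [q = 5: ≢ 1 ✓]
Every test exponent gives a nontrivial residue, hence 109 generates the full group.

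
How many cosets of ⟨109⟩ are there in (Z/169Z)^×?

ord(109) | φ(169) = φ(13^2) = 13·(13−1) = 156 = 2^2 · 3 · 13.
Divisors of 156: 1, 2, 3, 4, 6, 12, 13, 26, 39, 52, 78, 156.
Check 109^d mod 169 for each divisor in increasing order:
109^1 ≡ 109
109^2 ≡ 51
109^3 ≡ 151
109^4 ≡ 66
109^6 ≡ 155
109^12 ≡ 27
109^13 ≡ 70
109^26 ≡ 168
109^39 ≡ 99
109^52 ≡ 1
The order of 109 is 52, so the subgroup it generates has 52 elements.
The index is φ(169) / ord(109) = 156 / 52 = 3.

3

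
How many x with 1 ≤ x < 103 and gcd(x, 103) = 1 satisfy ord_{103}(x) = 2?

1

φ(103) = 103 − 1 = 102 = 2 · 3 · 17.
(Z/103Z)^× is cyclic (|G| = 102); a cyclic group of order m has exactly φ(d) elements of each order d | m, and none otherwise.
2 | 102, and φ(2) = 2 − 1 = 1.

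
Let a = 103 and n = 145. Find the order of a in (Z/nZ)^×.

ord(103) | φ(145) = φ(5·29) = (5−1)·(29−1) = 4·28 = 112 = 2^4 · 7.
Divisors of 112: 1, 2, 4, 7, 8, 14, 16, 28, 56, 112.
Evaluate successive powers at the divisors of 112:
103^1 ≡ 103 (mod 145)
103^2 ≡ 24 (mod 145)
103^4 ≡ 141 (mod 145)
103^7 ≡ 117 (mod 145)
103^8 ≡ 16 (mod 145)
103^14 ≡ 59 (mod 145)
103^16 ≡ 111 (mod 145)
103^28 ≡ 1 (mod 145) ✓
Hence ord(103) = 28.

28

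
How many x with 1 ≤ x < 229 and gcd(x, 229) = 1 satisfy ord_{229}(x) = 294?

0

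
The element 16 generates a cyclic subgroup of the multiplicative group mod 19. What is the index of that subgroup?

The order of 16 must divide φ(19) = 19 − 1 = 18 = 2 · 3^2.
Divisors of 18: 1, 2, 3, 6, 9, 18.
Compute 16^d (mod 19) for the divisors d until we hit 1:
16^1 ≡ 16
16^2 ≡ 9
16^3 ≡ 11
16^6 ≡ 7
16^9 ≡ 1
Thus |⟨16⟩| = ord(16) = 9.
The index is φ(19) / ord(16) = 18 / 9 = 2.

2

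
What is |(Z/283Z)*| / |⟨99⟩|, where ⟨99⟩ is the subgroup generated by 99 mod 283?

2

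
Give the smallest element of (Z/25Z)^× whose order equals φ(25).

2

φ(25) = φ(5^2) = 5·(5−1) = 20 = 2^2 · 5.
g is a primitive root iff g^(20/q) ≢ 1 (mod 25) for each prime q ∈ {2, 5}.
g = 2: 2^10 ≡ 24; 2^4 ≡ 16 — none is 1, so 2 is a primitive root.
Hence the least primitive root of 25 is 2.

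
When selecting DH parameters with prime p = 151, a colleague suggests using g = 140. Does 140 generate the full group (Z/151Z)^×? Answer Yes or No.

Yes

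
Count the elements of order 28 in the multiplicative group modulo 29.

φ(29) = 29 − 1 = 28 = 2^2 · 7.
In a cyclic group of order 28, there are φ(d) elements of order d for each divisor d of 28, and zero for non-divisors.
28 = 2^2 · 7 divides 28, and φ(28) = 12.

12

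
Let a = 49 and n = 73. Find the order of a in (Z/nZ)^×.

12

ord(49) | φ(73) = 73 − 1 = 72 = 2^3 · 3^2.
Divisors of 72: 1, 2, 3, 4, 6, 8, 9, 12, 18, 24, 36, 72.
Evaluate successive powers at the divisors of 72:
49^1 ≡ 49 (mod 73)
49^2 ≡ 65 (mod 73)
49^3 ≡ 46 (mod 73)
49^4 ≡ 64 (mod 73)
49^6 ≡ 72 (mod 73)
49^8 ≡ 8 (mod 73)
49^9 ≡ 27 (mod 73)
49^12 ≡ 1 (mod 73) ✓
Hence ord(49) = 12.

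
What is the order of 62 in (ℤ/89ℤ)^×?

88

Since 62 ∈ (Z/89Z)^×, its order divides φ(89) = 89 − 1 = 88 = 2^3 · 11.
Divisors of 88: 1, 2, 4, 8, 11, 22, 44, 88.
Test each divisor d:
62^1 ≡ 62
62^2 ≡ 17
62^4 ≡ 22
62^8 ≡ 39
62^11 ≡ 77
62^22 ≡ 55
62^44 ≡ 88
62^88 ≡ 1
Hence ord(62) = 88.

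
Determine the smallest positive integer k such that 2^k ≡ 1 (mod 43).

14

By Lagrange's theorem, ord_43(2) divides φ(43) = 43 − 1 = 42 = 2 · 3 · 7.
Divisors of 42: 1, 2, 3, 6, 7, 14, 21, 42.
Compute 2^d (mod 43) for the divisors d until we hit 1:
2^1 ≡ 2 (mod 43)
2^2 ≡ 4 (mod 43)
2^3 ≡ 8 (mod 43)
2^6 ≡ 21 (mod 43)
2^7 ≡ 42 (mod 43)
2^14 ≡ 1 (mod 43) ✓
So ord_43(2) = 14.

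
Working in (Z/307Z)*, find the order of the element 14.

Since 14 ∈ (Z/307Z)^×, its order divides φ(307) = 307 − 1 = 306 = 2 · 3^2 · 17.
Divisors of 306: 1, 2, 3, 6, 9, 17, 18, 34, 51, 102, 153, 306.
Check 14^d mod 307 for each divisor in increasing order:
14^1 ≡ 14
14^2 ≡ 196
14^3 ≡ 288
14^6 ≡ 54
14^9 ≡ 202
14^17 ≡ 20
14^18 ≡ 280
14^34 ≡ 93
14^51 ≡ 18
14^102 ≡ 17
14^153 ≡ 306
14^306 ≡ 1
The smallest such exponent is 306, so the order of 14 is 306.

306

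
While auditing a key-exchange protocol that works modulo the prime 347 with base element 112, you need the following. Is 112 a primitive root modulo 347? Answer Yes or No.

φ(347) = 347 − 1 = 346 = 2 · 173.
It suffices to check that the order of 112 is not a proper divisor of 346: compute 112^(346/q) for q ∈ {2, 173}.
112^173 ≡ 346 (mod 347)  [q = 2: ≢ 1 ✓]
112^2 ≡ 52 (mod 347)  [q = 173: ≢ 1 ✓]
None equal 1, so ord_347(112) = 346: 112 is a primitive root.

Yes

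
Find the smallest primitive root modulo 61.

2

φ(61) = 61 − 1 = 60 = 2^2 · 3 · 5.
Test candidates g = 2, 3, … against the prime factors q ∈ {2, 3, 5} of φ(61): g is a generator iff g^(60/q) ≢ 1 for every such q.
g = 2: 2^30 ≡ 60; 2^20 ≡ 47; 2^12 ≡ 9 — none is 1, so 2 is a primitive root.
So 2 is the smallest generator of (Z/61Z)^×.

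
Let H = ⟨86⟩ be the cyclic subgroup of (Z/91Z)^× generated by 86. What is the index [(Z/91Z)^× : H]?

6

The order of 86 must divide φ(91) = φ(7·13) = (7−1)·(13−1) = 6·12 = 72 = 2^3 · 3^2.
Divisors of 72: 1, 2, 3, 4, 6, 8, 9, 12, 18, 24, 36, 72.
Test each divisor d:
86^1 ≡ 86 (mod 91)
86^2 ≡ 25 (mod 91)
86^3 ≡ 57 (mod 91)
86^4 ≡ 79 (mod 91)
86^6 ≡ 64 (mod 91)
86^8 ≡ 53 (mod 91)
86^9 ≡ 8 (mod 91)
86^12 ≡ 1 (mod 91) ✓
Thus |⟨86⟩| = ord(86) = 12.
[(Z/91Z)^× : ⟨86⟩] = 72/12 = 6.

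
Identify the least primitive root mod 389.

2

φ(389) = 389 − 1 = 388 = 2^2 · 97.
g is a primitive root iff g^(388/q) ≢ 1 (mod 389) for each prime q ∈ {2, 97}.
g = 2: 2^194 ≡ 388; 2^4 ≡ 16 — none is 1, so 2 is a primitive root.
Hence the least primitive root of 389 is 2.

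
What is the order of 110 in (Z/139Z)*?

Since 110 ∈ (Z/139Z)^×, its order divides φ(139) = 139 − 1 = 138 = 2 · 3 · 23.
Divisors of 138: 1, 2, 3, 6, 23, 46, 69, 138.
Check 110^d mod 139 for each divisor in increasing order:
110^1 ≡ 110
110^2 ≡ 7
110^3 ≡ 75
110^6 ≡ 65
110^23 ≡ 97
110^46 ≡ 96
110^69 ≡ 138
110^138 ≡ 1
So ord_139(110) = 138.

138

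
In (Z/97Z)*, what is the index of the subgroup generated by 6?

8

Since 6 ∈ (Z/97Z)^×, its order divides φ(97) = 97 − 1 = 96 = 2^5 · 3.
Divisors of 96: 1, 2, 3, 4, 6, 8, 12, 16, 24, 32, 48, 96.
Compute 6^d (mod 97) for the divisors d until we hit 1:
6^1 ≡ 6
6^2 ≡ 36
6^3 ≡ 22
6^4 ≡ 35
6^6 ≡ 96
6^8 ≡ 61
6^12 ≡ 1
So ord_97(6) = 12, hence |⟨6⟩| = 12.
Index = |(Z/97Z)^×| / |⟨6⟩| = 96 / 12 = 8.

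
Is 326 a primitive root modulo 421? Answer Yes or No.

No

φ(421) = 421 − 1 = 420 = 2^2 · 3 · 5 · 7.
An element g generates (Z/421Z)^× iff g^(420/q) ≢ 1 (mod 421) for each prime q ∈ {2, 3, 5, 7}.
326^210 ≡ 420 (mod 421)  [q = 2: ≢ 1 ✓]
326^140 ≡ 20 (mod 421)  [q = 3: ≢ 1 ✓]
326^84 ≡ 1 (mod 421)  [q = 5: ≡ 1 ✗]
326^60 ≡ 152 (mod 421)  [q = 7: ≢ 1 ✓]
Since 326^84 ≡ 1, the order of 326 divides 84 < 420, so 326 is not a primitive root.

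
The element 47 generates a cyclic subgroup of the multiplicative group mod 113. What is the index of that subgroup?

1

The order of 47 must divide φ(113) = 113 − 1 = 112 = 2^4 · 7.
Divisors of 112: 1, 2, 4, 7, 8, 14, 16, 28, 56, 112.
Check 47^d mod 113 for each divisor in increasing order:
47^1 ≡ 47
47^2 ≡ 62
47^4 ≡ 2
47^7 ≡ 65
47^8 ≡ 4
47^14 ≡ 44
47^16 ≡ 16
47^28 ≡ 15
47^56 ≡ 112
47^112 ≡ 1
So ord_113(47) = 112, hence |⟨47⟩| = 112.
Index = |(Z/113Z)^×| / |⟨47⟩| = 112 / 112 = 1.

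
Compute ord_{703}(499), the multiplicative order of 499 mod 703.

36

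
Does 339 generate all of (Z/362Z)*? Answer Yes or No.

φ(362) = φ(2)·φ(181) = 1·180 = 180 = 2^2 · 3^2 · 5.
It suffices to check that the order of 339 is not a proper divisor of 180: compute 339^(180/q) for q ∈ {2, 3, 5}.
339^90 ≡ 361 (mod 362)  [q = 2: ≢ 1 ✓]
339^60 ≡ 313 (mod 362)  [q = 3: ≢ 1 ✓]
339^36 ≡ 125 (mod 362)  [q = 5: ≢ 1 ✓]
All checks pass, so 339 has order 180 and is a primitive root modulo 362.

Yes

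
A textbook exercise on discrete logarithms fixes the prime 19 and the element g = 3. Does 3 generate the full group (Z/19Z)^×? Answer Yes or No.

Yes

φ(19) = 19 − 1 = 18 = 2 · 3^2.
It suffices to check that the order of 3 is not a proper divisor of 18: compute 3^(18/q) for q ∈ {2, 3}.
3^9 ≡ 18 (mod 19)  [q = 2: ≢ 1 ✓]
3^6 ≡ 7 (mod 19)  [q = 3: ≢ 1 ✓]
All checks pass, so 3 has order 18 and is a primitive root modulo 19.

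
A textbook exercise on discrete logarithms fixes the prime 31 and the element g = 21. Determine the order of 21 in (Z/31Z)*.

By Lagrange's theorem, ord_31(21) divides φ(31) = 31 − 1 = 30 = 2 · 3 · 5.
Divisors of 30: 1, 2, 3, 5, 6, 10, 15, 30.
Test each divisor d:
21^1 ≡ 21 (mod 31)
21^2 ≡ 7 (mod 31)
21^3 ≡ 23 (mod 31)
21^5 ≡ 6 (mod 31)
21^6 ≡ 2 (mod 31)
21^10 ≡ 5 (mod 31)
21^15 ≡ 30 (mod 31)
21^30 ≡ 1 (mod 31) ✓
So ord_31(21) = 30.

30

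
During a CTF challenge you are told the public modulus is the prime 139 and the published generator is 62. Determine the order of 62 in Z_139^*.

The order of 62 must divide φ(139) = 139 − 1 = 138 = 2 · 3 · 23.
Divisors of 138: 1, 2, 3, 6, 23, 46, 69, 138.
Compute 62^d (mod 139) for the divisors d until we hit 1:
62^1 ≡ 62 (mod 139)
62^2 ≡ 91 (mod 139)
62^3 ≡ 82 (mod 139)
62^6 ≡ 52 (mod 139)
62^23 ≡ 138 (mod 139)
62^46 ≡ 1 (mod 139) ✓
Hence ord(62) = 46.

46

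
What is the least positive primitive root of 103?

5

φ(103) = 103 − 1 = 102 = 2 · 3 · 17.
Test candidates g = 2, 3, … against the prime factors q ∈ {2, 3, 17} of φ(103): g is a generator iff g^(102/q) ≢ 1 for every such q.
g = 2: 2^51 ≡ 1 — hits 1, so not a primitive root.
g = 3: 3^51 ≡ 102; 3^34 ≡ 1 — hits 1, so not a primitive root.
g = 4: 4^51 ≡ 1 — hits 1, so not a primitive root.
g = 5: 5^51 ≡ 102; 5^34 ≡ 56; 5^6 ≡ 72 — none is 1, so 5 is a primitive root.
The smallest primitive root modulo 103 is 5.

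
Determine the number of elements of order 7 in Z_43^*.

6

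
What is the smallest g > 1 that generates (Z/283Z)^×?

3

φ(283) = 283 − 1 = 282 = 2 · 3 · 47.
Test candidates g = 2, 3, … against the prime factors q ∈ {2, 3, 47} of φ(283): g is a generator iff g^(282/q) ≢ 1 for every such q.
g = 2: 2^141 ≡ 282; 2^94 ≡ 1 — hits 1, so not a primitive root.
g = 3: 3^141 ≡ 282; 3^94 ≡ 238; 3^6 ≡ 163 — none is 1, so 3 is a primitive root.
Hence the least primitive root of 283 is 3.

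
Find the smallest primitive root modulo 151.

φ(151) = 151 − 1 = 150 = 2 · 3 · 5^2.
Test candidates g = 2, 3, … against the prime factors q ∈ {2, 3, 5} of φ(151): g is a generator iff g^(150/q) ≢ 1 for every such q.
g = 2: 2^75 ≡ 1 — hits 1, so not a primitive root.
g = 3: 3^75 ≡ 150; 3^50 ≡ 1 — hits 1, so not a primitive root.
g = 4: 4^75 ≡ 1 — hits 1, so not a primitive root.
g = 5: 5^75 ≡ 1 — hits 1, so not a primitive root.
g = 6: 6^75 ≡ 150; 6^50 ≡ 32; 6^30 ≡ 59 — none is 1, so 6 is a primitive root.
Hence the least primitive root of 151 is 6.

6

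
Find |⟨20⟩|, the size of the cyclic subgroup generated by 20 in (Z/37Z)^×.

36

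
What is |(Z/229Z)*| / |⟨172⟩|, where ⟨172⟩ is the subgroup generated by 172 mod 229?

6

The order of 172 must divide φ(229) = 229 − 1 = 228 = 2^2 · 3 · 19.
Divisors of 228: 1, 2, 3, 4, 6, 12, 19, 38, 57, 76, 114, 228.
Test each divisor d:
172^1 ≡ 172 (mod 229)
172^2 ≡ 43 (mod 229)
172^3 ≡ 68 (mod 229)
172^4 ≡ 17 (mod 229)
172^6 ≡ 44 (mod 229)
172^12 ≡ 104 (mod 229)
172^19 ≡ 228 (mod 229)
172^38 ≡ 1 (mod 229) ✓
The order of 172 is 38, so the subgroup it generates has 38 elements.
The index is φ(229) / ord(172) = 228 / 38 = 6.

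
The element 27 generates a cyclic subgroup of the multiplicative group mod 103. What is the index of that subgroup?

3

By Lagrange's theorem, ord_103(27) divides φ(103) = 103 − 1 = 102 = 2 · 3 · 17.
Divisors of 102: 1, 2, 3, 6, 17, 34, 51, 102.
Compute 27^d (mod 103) for the divisors d until we hit 1:
27^1 ≡ 27
27^2 ≡ 8
27^3 ≡ 10
27^6 ≡ 100
27^17 ≡ 102
27^34 ≡ 1
The order of 27 is 34, so the subgroup it generates has 34 elements.
The index is φ(103) / ord(27) = 102 / 34 = 3.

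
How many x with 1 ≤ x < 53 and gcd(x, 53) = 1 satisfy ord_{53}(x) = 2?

1

φ(53) = 53 − 1 = 52 = 2^2 · 13.
(Z/53Z)^× is cyclic (|G| = 52); a cyclic group of order m has exactly φ(d) elements of each order d | m, and none otherwise.
2 | 52, and φ(2) = 2 − 1 = 1.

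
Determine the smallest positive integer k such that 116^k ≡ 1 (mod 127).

126

Since 116 ∈ (Z/127Z)^×, its order divides φ(127) = 127 − 1 = 126 = 2 · 3^2 · 7.
Divisors of 126: 1, 2, 3, 6, 7, 9, 14, 18, 21, 42, 63, 126.
Evaluate successive powers at the divisors of 126:
116^1 ≡ 116
116^2 ≡ 121
116^3 ≡ 66
116^6 ≡ 38
116^7 ≡ 90
116^9 ≡ 95
116^14 ≡ 99
116^18 ≡ 8
116^21 ≡ 20
116^42 ≡ 19
116^63 ≡ 126
116^126 ≡ 1
Hence ord(116) = 126.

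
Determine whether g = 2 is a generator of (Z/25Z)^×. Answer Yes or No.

Yes

φ(25) = φ(5^2) = 5·(5−1) = 20 = 2^2 · 5.
Test 2^(20/q) mod 25 for each prime factor q of 20:
2^10 ≡ 24 (mod 25)  [q = 2: ≢ 1 ✓]
2^4 ≡ 16 (mod 25)  [q = 5: ≢ 1 ✓]
None equal 1, so ord_25(2) = 20: 2 is a primitive root.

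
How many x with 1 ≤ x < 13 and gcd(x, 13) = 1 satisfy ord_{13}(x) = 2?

1

φ(13) = 13 − 1 = 12 = 2^2 · 3.
(Z/13Z)^× is cyclic (|G| = 12); a cyclic group of order m has exactly φ(d) elements of each order d | m, and none otherwise.
2 | 12, and φ(2) = 2 − 1 = 1.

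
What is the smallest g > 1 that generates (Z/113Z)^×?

φ(113) = 113 − 1 = 112 = 2^4 · 7.
g is a primitive root iff g^(112/q) ≢ 1 (mod 113) for each prime q ∈ {2, 7}.
g = 2: 2^56 ≡ 1 — hits 1, so not a primitive root.
g = 3: 3^56 ≡ 112; 3^16 ≡ 49 — none is 1, so 3 is a primitive root.
So 3 is the smallest generator of (Z/113Z)^×.

3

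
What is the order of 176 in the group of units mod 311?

By Lagrange's theorem, ord_311(176) divides φ(311) = 311 − 1 = 310 = 2 · 5 · 31.
Divisors of 310: 1, 2, 5, 10, 31, 62, 155, 310.
Compute 176^d (mod 311) for the divisors d until we hit 1:
176^1 ≡ 176 (mod 311)
176^2 ≡ 187 (mod 311)
176^5 ≡ 165 (mod 311)
176^10 ≡ 168 (mod 311)
176^31 ≡ 95 (mod 311)
176^62 ≡ 6 (mod 311)
176^155 ≡ 310 (mod 311)
176^310 ≡ 1 (mod 311) ✓
So ord_311(176) = 310.

310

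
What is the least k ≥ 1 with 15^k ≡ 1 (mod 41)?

ord(15) | φ(41) = 41 − 1 = 40 = 2^3 · 5.
Divisors of 40: 1, 2, 4, 5, 8, 10, 20, 40.
Test each divisor d:
15^1 ≡ 15
15^2 ≡ 20
15^4 ≡ 31
15^5 ≡ 14
15^8 ≡ 18
15^10 ≡ 32
15^20 ≡ 40
15^40 ≡ 1
Hence ord(15) = 40.

40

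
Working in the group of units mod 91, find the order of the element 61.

6

By Lagrange's theorem, ord_91(61) divides φ(91) = φ(7·13) = (7−1)·(13−1) = 6·12 = 72 = 2^3 · 3^2.
Divisors of 72: 1, 2, 3, 4, 6, 8, 9, 12, 18, 24, 36, 72.
Compute 61^d (mod 91) for the divisors d until we hit 1:
61^1 ≡ 61
61^2 ≡ 81
61^3 ≡ 27
61^4 ≡ 9
61^6 ≡ 1
So ord_91(61) = 6.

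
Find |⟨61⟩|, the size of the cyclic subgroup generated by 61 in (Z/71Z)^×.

The order of 61 must divide φ(71) = 71 − 1 = 70 = 2 · 5 · 7.
Divisors of 70: 1, 2, 5, 7, 10, 14, 35, 70.
Compute 61^d (mod 71) for the divisors d until we hit 1:
61^1 ≡ 61 (mod 71)
61^2 ≡ 29 (mod 71)
61^5 ≡ 39 (mod 71)
61^7 ≡ 66 (mod 71)
61^10 ≡ 30 (mod 71)
61^14 ≡ 25 (mod 71)
61^35 ≡ 70 (mod 71)
61^70 ≡ 1 (mod 71) ✓
So ord_71(61) = 70.

70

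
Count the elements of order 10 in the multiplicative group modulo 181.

φ(181) = 181 − 1 = 180 = 2^2 · 3^2 · 5.
In a cyclic group of order 180, there are φ(d) elements of order d for each divisor d of 180, and zero for non-divisors.
10 = 2 · 5 divides 180, and φ(10) = 4.

4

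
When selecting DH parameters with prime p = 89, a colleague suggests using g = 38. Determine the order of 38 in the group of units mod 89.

Since 38 ∈ (Z/89Z)^×, its order divides φ(89) = 89 − 1 = 88 = 2^3 · 11.
Divisors of 88: 1, 2, 4, 8, 11, 22, 44, 88.
Test each divisor d:
38^1 ≡ 38 (mod 89)
38^2 ≡ 20 (mod 89)
38^4 ≡ 44 (mod 89)
38^8 ≡ 67 (mod 89)
38^11 ≡ 12 (mod 89)
38^22 ≡ 55 (mod 89)
38^44 ≡ 88 (mod 89)
38^88 ≡ 1 (mod 89) ✓
So ord_89(38) = 88.

88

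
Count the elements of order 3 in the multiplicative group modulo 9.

2

φ(9) = φ(3^2) = 3·(3−1) = 6 = 2 · 3.
(Z/9Z)^× is cyclic (|G| = 6); a cyclic group of order m has exactly φ(d) elements of each order d | m, and none otherwise.
3 | 6, and φ(3) = 3 − 1 = 2.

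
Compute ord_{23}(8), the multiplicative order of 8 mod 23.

11

Since 8 ∈ (Z/23Z)^×, its order divides φ(23) = 23 − 1 = 22 = 2 · 11.
Divisors of 22: 1, 2, 11, 22.
Test each divisor d:
8^1 ≡ 8 (mod 23)
8^2 ≡ 18 (mod 23)
8^11 ≡ 1 (mod 23) ✓
The smallest such exponent is 11, so the order of 8 is 11.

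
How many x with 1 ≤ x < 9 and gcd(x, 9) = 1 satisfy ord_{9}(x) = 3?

2

φ(9) = φ(3^2) = 3·(3−1) = 6 = 2 · 3.
In a cyclic group of order 6, there are φ(d) elements of order d for each divisor d of 6, and zero for non-divisors.
3 | 6, and φ(3) = 3 − 1 = 2.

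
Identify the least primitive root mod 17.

φ(17) = 17 − 1 = 16 = 2^4.
Test candidates g = 2, 3, … against the prime factors q ∈ {2} of φ(17): g is a generator iff g^(16/q) ≢ 1 for every such q.
g = 2: 2^8 ≡ 1 — hits 1, so not a primitive root.
g = 3: 3^8 ≡ 16 — none is 1, so 3 is a primitive root.
So 3 is the smallest generator of (Z/17Z)^×.

3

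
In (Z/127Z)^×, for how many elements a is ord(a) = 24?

φ(127) = 127 − 1 = 126 = 2 · 3^2 · 7.
In a cyclic group of order 126, there are φ(d) elements of order d for each divisor d of 126, and zero for non-divisors.
Here 126 is not a multiple of 24, so there are no elements of order 24.

0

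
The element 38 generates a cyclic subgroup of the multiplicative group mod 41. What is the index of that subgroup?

By Lagrange's theorem, ord_41(38) divides φ(41) = 41 − 1 = 40 = 2^3 · 5.
Divisors of 40: 1, 2, 4, 5, 8, 10, 20, 40.
Check 38^d mod 41 for each divisor in increasing order:
38^1 ≡ 38 (mod 41)
38^2 ≡ 9 (mod 41)
38^4 ≡ 40 (mod 41)
38^5 ≡ 3 (mod 41)
38^8 ≡ 1 (mod 41) ✓
The order of 38 is 8, so the subgroup it generates has 8 elements.
Index = |(Z/41Z)^×| / |⟨38⟩| = 40 / 8 = 5.

5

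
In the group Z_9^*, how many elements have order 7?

0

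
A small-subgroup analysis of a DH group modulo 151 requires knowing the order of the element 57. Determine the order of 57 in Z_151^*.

50

ord(57) | φ(151) = 151 − 1 = 150 = 2 · 3 · 5^2.
Divisors of 150: 1, 2, 3, 5, 6, 10, 15, 25, 30, 50, 75, 150.
Compute 57^d (mod 151) for the divisors d until we hit 1:
57^1 ≡ 57
57^2 ≡ 78
57^3 ≡ 67
57^5 ≡ 92
57^6 ≡ 110
57^10 ≡ 8
57^15 ≡ 132
57^25 ≡ 150
57^30 ≡ 59
57^50 ≡ 1
So ord_151(57) = 50.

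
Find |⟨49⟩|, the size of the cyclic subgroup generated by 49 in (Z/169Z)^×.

Since 49 ∈ (Z/169Z)^×, its order divides φ(169) = φ(13^2) = 13·(13−1) = 156 = 2^2 · 3 · 13.
Divisors of 156: 1, 2, 3, 4, 6, 12, 13, 26, 39, 52, 78, 156.
Evaluate successive powers at the divisors of 156:
49^1 ≡ 49 (mod 169)
49^2 ≡ 35 (mod 169)
49^3 ≡ 25 (mod 169)
49^4 ≡ 42 (mod 169)
49^6 ≡ 118 (mod 169)
49^12 ≡ 66 (mod 169)
49^13 ≡ 23 (mod 169)
49^26 ≡ 22 (mod 169)
49^39 ≡ 168 (mod 169)
49^52 ≡ 146 (mod 169)
49^78 ≡ 1 (mod 169) ✓
So ord_169(49) = 78.

78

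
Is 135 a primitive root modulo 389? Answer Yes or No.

Yes

φ(389) = 389 − 1 = 388 = 2^2 · 97.
135 is a primitive root mod 389 iff 135^(φ(389)/q) ≢ 1 for every prime q | φ(389), i.e. q ∈ {2, 97}.
135^194 ≡ 388 (mod 389)  [q = 2: ≢ 1 ✓]
135^4 ≡ 252 (mod 389)  [q = 97: ≢ 1 ✓]
All checks pass, so 135 has order 388 and is a primitive root modulo 389.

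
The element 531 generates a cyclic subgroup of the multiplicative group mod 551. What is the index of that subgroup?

36

The order of 531 must divide φ(551) = φ(19·29) = (19−1)·(29−1) = 18·28 = 504 = 2^3 · 3^2 · 7.
Divisors of 504: 1, 2, 3, 4, 6, 7, 8, 9, 12, 14, 18, 21, 24, 28, 36, 42, 56, 63, 72, 84, 126, 168, 252, 504.
Compute 531^d (mod 551) for the divisors d until we hit 1:
531^1 ≡ 531
531^2 ≡ 400
531^3 ≡ 265
531^4 ≡ 210
531^6 ≡ 248
531^7 ≡ 550
531^8 ≡ 20
531^9 ≡ 151
531^12 ≡ 343
531^14 ≡ 1
So ord_551(531) = 14, hence |⟨531⟩| = 14.
Index = |(Z/551Z)^×| / |⟨531⟩| = 504 / 14 = 36.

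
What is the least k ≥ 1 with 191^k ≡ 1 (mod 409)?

102

The order of 191 must divide φ(409) = 409 − 1 = 408 = 2^3 · 3 · 17.
Divisors of 408: 1, 2, 3, 4, 6, 8, 12, 17, 24, 34, 51, 68, 102, 136, 204, 408.
Compute 191^d (mod 409) for the divisors d until we hit 1:
191^1 ≡ 191 (mod 409)
191^2 ≡ 80 (mod 409)
191^3 ≡ 147 (mod 409)
191^4 ≡ 265 (mod 409)
191^6 ≡ 341 (mod 409)
191^8 ≡ 286 (mod 409)
191^12 ≡ 125 (mod 409)
191^17 ≡ 54 (mod 409)
191^24 ≡ 83 (mod 409)
191^34 ≡ 53 (mod 409)
191^51 ≡ 408 (mod 409)
191^68 ≡ 355 (mod 409)
191^102 ≡ 1 (mod 409) ✓
So ord_409(191) = 102.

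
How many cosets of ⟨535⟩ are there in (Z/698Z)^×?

Since 535 ∈ (Z/698Z)^×, its order divides φ(698) = φ(2)·φ(349) = 1·348 = 348 = 2^2 · 3 · 29.
Divisors of 348: 1, 2, 3, 4, 6, 12, 29, 58, 87, 116, 174, 348.
Evaluate successive powers at the divisors of 348:
535^1 ≡ 535 (mod 698)
535^2 ≡ 45 (mod 698)
535^3 ≡ 343 (mod 698)
535^4 ≡ 629 (mod 698)
535^6 ≡ 385 (mod 698)
535^12 ≡ 249 (mod 698)
535^29 ≡ 213 (mod 698)
535^58 ≡ 697 (mod 698)
535^87 ≡ 485 (mod 698)
535^116 ≡ 1 (mod 698) ✓
The order of 535 is 116, so the subgroup it generates has 116 elements.
[(Z/698Z)^× : ⟨535⟩] = 348/116 = 3.

3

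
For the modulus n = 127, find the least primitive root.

φ(127) = 127 − 1 = 126 = 2 · 3^2 · 7.
Test candidates g = 2, 3, … against the prime factors q ∈ {2, 3, 7} of φ(127): g is a generator iff g^(126/q) ≢ 1 for every such q.
g = 2: 2^63 ≡ 1 — hits 1, so not a primitive root.
g = 3: 3^63 ≡ 126; 3^42 ≡ 107; 3^18 ≡ 4 — none is 1, so 3 is a primitive root.
The smallest primitive root modulo 127 is 3.

3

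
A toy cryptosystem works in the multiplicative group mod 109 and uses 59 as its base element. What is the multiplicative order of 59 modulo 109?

ord(59) | φ(109) = 109 − 1 = 108 = 2^2 · 3^3.
Divisors of 108: 1, 2, 3, 4, 6, 9, 12, 18, 27, 36, 54, 108.
Test each divisor d:
59^1 ≡ 59 (mod 109)
59^2 ≡ 102 (mod 109)
59^3 ≡ 23 (mod 109)
59^4 ≡ 49 (mod 109)
59^6 ≡ 93 (mod 109)
59^9 ≡ 68 (mod 109)
59^12 ≡ 38 (mod 109)
59^18 ≡ 46 (mod 109)
59^27 ≡ 76 (mod 109)
59^36 ≡ 45 (mod 109)
59^54 ≡ 108 (mod 109)
59^108 ≡ 1 (mod 109) ✓
Therefore the multiplicative order of 59 modulo 109 is 108.

108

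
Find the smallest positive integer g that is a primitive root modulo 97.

5

φ(97) = 97 − 1 = 96 = 2^5 · 3.
g is a primitive root iff g^(96/q) ≢ 1 (mod 97) for each prime q ∈ {2, 3}.
g = 2: 2^48 ≡ 1 — hits 1, so not a primitive root.
g = 3: 3^48 ≡ 1 — hits 1, so not a primitive root.
g = 4: 4^48 ≡ 1 — hits 1, so not a primitive root.
g = 5: 5^48 ≡ 96; 5^32 ≡ 35 — none is 1, so 5 is a primitive root.
Hence the least primitive root of 97 is 5.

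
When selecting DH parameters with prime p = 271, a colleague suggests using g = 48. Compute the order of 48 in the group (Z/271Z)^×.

270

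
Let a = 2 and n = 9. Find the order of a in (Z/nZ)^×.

6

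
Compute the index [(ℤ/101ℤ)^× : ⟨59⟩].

The order of 59 must divide φ(101) = 101 − 1 = 100 = 2^2 · 5^2.
Divisors of 100: 1, 2, 4, 5, 10, 20, 25, 50, 100.
Check 59^d mod 101 for each divisor in increasing order:
59^1 ≡ 59 (mod 101)
59^2 ≡ 47 (mod 101)
59^4 ≡ 88 (mod 101)
59^5 ≡ 41 (mod 101)
59^10 ≡ 65 (mod 101)
59^20 ≡ 84 (mod 101)
59^25 ≡ 10 (mod 101)
59^50 ≡ 100 (mod 101)
59^100 ≡ 1 (mod 101) ✓
So ord_101(59) = 100, hence |⟨59⟩| = 100.
The index is φ(101) / ord(59) = 100 / 100 = 1.

1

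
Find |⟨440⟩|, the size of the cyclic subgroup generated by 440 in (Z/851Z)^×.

99

The order of 440 must divide φ(851) = φ(23·37) = (23−1)·(37−1) = 22·36 = 792 = 2^3 · 3^2 · 11.
Divisors of 792: 1, 2, 3, 4, 6, 8, 9, 11, 12, 18, 22, 24, 33, 36, 44, 66, 72, 88, 99, 132, 198, 264, 396, 792.
Check 440^d mod 851 for each divisor in increasing order:
440^1 ≡ 440
440^2 ≡ 423
440^3 ≡ 602
440^4 ≡ 219
440^6 ≡ 729
440^8 ≡ 305
440^9 ≡ 593
440^11 ≡ 645
440^12 ≡ 417
440^18 ≡ 186
440^22 ≡ 737
440^24 ≡ 285
440^33 ≡ 507
440^36 ≡ 556
440^44 ≡ 231
440^66 ≡ 47
440^72 ≡ 223
440^88 ≡ 599
440^99 ≡ 1
Therefore the multiplicative order of 440 modulo 851 is 99.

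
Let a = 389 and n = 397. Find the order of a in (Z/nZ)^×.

44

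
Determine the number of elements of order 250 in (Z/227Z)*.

φ(227) = 227 − 1 = 226 = 2 · 113.
(Z/227Z)^× is cyclic (|G| = 226); a cyclic group of order m has exactly φ(d) elements of each order d | m, and none otherwise.
Here 226 is not a multiple of 250, so there are no elements of order 250.

0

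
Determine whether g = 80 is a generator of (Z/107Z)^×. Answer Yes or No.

Yes

φ(107) = 107 − 1 = 106 = 2 · 53.
An element g generates (Z/107Z)^× iff g^(106/q) ≢ 1 (mod 107) for each prime q ∈ {2, 53}.
80^53 ≡ 106 (mod 107)  [q = 2: ≢ 1 ✓]
80^2 ≡ 87 (mod 107)  [q = 53: ≢ 1 ✓]
None equal 1, so ord_107(80) = 106: 80 is a primitive root.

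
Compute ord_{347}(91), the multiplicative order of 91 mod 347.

346

Since 91 ∈ (Z/347Z)^×, its order divides φ(347) = 347 − 1 = 346 = 2 · 173.
Divisors of 346: 1, 2, 173, 346.
Check 91^d mod 347 for each divisor in increasing order:
91^1 ≡ 91 (mod 347)
91^2 ≡ 300 (mod 347)
91^173 ≡ 346 (mod 347)
91^346 ≡ 1 (mod 347) ✓
The smallest such exponent is 346, so the order of 91 is 346.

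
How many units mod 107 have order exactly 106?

52

φ(107) = 107 − 1 = 106 = 2 · 53.
Since (Z/107Z)^× is cyclic of order 106, the number of elements of order d is φ(d) when d | 106 and 0 otherwise.
106 = 2 · 53 divides 106, and φ(106) = 52.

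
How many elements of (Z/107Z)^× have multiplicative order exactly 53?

52

φ(107) = 107 − 1 = 106 = 2 · 53.
Since (Z/107Z)^× is cyclic of order 106, the number of elements of order d is φ(d) when d | 106 and 0 otherwise.
53 | 106, and φ(53) = 53 − 1 = 52.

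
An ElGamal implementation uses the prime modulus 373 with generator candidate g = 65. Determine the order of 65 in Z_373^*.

372

The order of 65 must divide φ(373) = 373 − 1 = 372 = 2^2 · 3 · 31.
Divisors of 372: 1, 2, 3, 4, 6, 12, 31, 62, 93, 124, 186, 372.
Evaluate successive powers at the divisors of 372:
65^1 ≡ 65
65^2 ≡ 122
65^3 ≡ 97
65^4 ≡ 337
65^6 ≡ 84
65^12 ≡ 342
65^31 ≡ 69
65^62 ≡ 285
65^93 ≡ 269
65^124 ≡ 284
65^186 ≡ 372
65^372 ≡ 1
Hence ord(65) = 372.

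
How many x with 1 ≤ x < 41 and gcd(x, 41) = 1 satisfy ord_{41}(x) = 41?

φ(41) = 41 − 1 = 40 = 2^3 · 5.
(Z/41Z)^× is cyclic (|G| = 40); a cyclic group of order m has exactly φ(d) elements of each order d | m, and none otherwise.
41 does not divide 40, so no element of (Z/41Z)^× has order 41.

0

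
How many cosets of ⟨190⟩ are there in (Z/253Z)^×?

4

Since 190 ∈ (Z/253Z)^×, its order divides φ(253) = φ(11·23) = (11−1)·(23−1) = 10·22 = 220 = 2^2 · 5 · 11.
Divisors of 220: 1, 2, 4, 5, 10, 11, 20, 22, 44, 55, 110, 220.
Check 190^d mod 253 for each divisor in increasing order:
190^1 ≡ 190 (mod 253)
190^2 ≡ 174 (mod 253)
190^4 ≡ 169 (mod 253)
190^5 ≡ 232 (mod 253)
190^10 ≡ 188 (mod 253)
190^11 ≡ 47 (mod 253)
190^20 ≡ 177 (mod 253)
190^22 ≡ 185 (mod 253)
190^44 ≡ 70 (mod 253)
190^55 ≡ 1 (mod 253) ✓
So ord_253(190) = 55, hence |⟨190⟩| = 55.
[(Z/253Z)^× : ⟨190⟩] = 220/55 = 4.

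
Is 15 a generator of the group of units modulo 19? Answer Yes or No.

Yes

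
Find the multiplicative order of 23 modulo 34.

16

ord(23) | φ(34) = φ(2)·φ(17) = 1·16 = 16 = 2^4.
Divisors of 16: 1, 2, 4, 8, 16.
Check 23^d mod 34 for each divisor in increasing order:
23^1 ≡ 23 (mod 34)
23^2 ≡ 19 (mod 34)
23^4 ≡ 21 (mod 34)
23^8 ≡ 33 (mod 34)
23^16 ≡ 1 (mod 34) ✓
The smallest such exponent is 16, so the order of 23 is 16.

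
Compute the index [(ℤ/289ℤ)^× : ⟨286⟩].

1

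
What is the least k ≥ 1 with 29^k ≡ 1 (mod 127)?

The order of 29 must divide φ(127) = 127 − 1 = 126 = 2 · 3^2 · 7.
Divisors of 126: 1, 2, 3, 6, 7, 9, 14, 18, 21, 42, 63, 126.
Check 29^d mod 127 for each divisor in increasing order:
29^1 ≡ 29
29^2 ≡ 79
29^3 ≡ 5
29^6 ≡ 25
29^7 ≡ 90
29^9 ≡ 125
29^14 ≡ 99
29^18 ≡ 4
29^21 ≡ 20
29^42 ≡ 19
29^63 ≡ 126
29^126 ≡ 1
Hence ord(29) = 126.

126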